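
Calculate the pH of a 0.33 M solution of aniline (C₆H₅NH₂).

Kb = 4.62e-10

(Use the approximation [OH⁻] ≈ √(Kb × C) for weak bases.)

[OH⁻] = √(Kb × C) = √(4.62e-10 × 0.33) = 1.2347e-05. pOH = 4.91, pH = 14 - pOH

pH = 9.09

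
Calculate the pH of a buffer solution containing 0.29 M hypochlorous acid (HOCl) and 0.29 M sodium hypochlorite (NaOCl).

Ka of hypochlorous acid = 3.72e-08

pKa = -log(3.72e-08) = 7.43. pH = pKa + log([A⁻]/[HA]) = 7.43 + log(0.29/0.29)

pH = 7.43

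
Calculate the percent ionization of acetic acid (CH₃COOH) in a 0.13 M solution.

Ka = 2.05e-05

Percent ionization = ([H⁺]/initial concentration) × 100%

Using Ka equilibrium: x² + Ka×x - Ka×C = 0. Solving: [H⁺] = 1.6223e-03. Percent = (1.6223e-03/0.13) × 100

Percent ionization = 1.25%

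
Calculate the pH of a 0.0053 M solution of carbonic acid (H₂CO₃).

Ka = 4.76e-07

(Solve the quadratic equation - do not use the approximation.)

x² + Ka×x - Ka×C = 0. Using quadratic formula: [H⁺] = 4.9990e-05

pH = 4.30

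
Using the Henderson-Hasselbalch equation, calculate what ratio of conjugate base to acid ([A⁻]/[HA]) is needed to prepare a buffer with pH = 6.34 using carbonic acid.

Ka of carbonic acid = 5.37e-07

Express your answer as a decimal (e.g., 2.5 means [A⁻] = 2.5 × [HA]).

pKa = -log(5.37e-07) = 6.2700. pH = pKa + log([A⁻]/[HA]), so log([A⁻]/[HA]) = pH − pKa = 6.34 − 6.2700 = 0.0700. [A⁻]/[HA] = 10^(0.0700) = 1.17

[A⁻]/[HA] = 1.17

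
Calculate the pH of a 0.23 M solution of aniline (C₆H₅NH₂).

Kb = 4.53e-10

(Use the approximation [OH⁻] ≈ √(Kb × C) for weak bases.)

[OH⁻] = √(Kb × C) = √(4.53e-10 × 0.23) = 1.0207e-05. pOH = 4.99, pH = 14 - pOH

pH = 9.01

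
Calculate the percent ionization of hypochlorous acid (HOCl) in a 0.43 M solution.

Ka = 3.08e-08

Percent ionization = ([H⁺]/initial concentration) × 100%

Using Ka equilibrium: x² + Ka×x - Ka×C = 0. Solving: [H⁺] = 1.1507e-04. Percent = (1.1507e-04/0.43) × 100

Percent ionization = 0.0268%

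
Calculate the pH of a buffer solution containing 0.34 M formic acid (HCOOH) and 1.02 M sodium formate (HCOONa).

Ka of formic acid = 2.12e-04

pKa = -log(2.12e-04) = 3.67. pH = pKa + log([A⁻]/[HA]) = 3.67 + log(1.02/0.34)

pH = 4.15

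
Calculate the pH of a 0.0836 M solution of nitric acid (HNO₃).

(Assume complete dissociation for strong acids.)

[H⁺] = 0.0836 M for strong acid. pH = -log[H⁺] = -log(0.0836)

pH = 1.08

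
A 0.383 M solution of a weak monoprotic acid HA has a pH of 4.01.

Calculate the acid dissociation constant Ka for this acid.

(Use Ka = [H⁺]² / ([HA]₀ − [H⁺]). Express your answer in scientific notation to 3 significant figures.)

[H⁺] = 10^(−pH) = 10^(−4.01) = 9.772e-05 M. For HA ⇌ H⁺ + A⁻, Ka = [H⁺][A⁻]/[HA] = [H⁺]² / ([HA]₀ − [H⁺]) = (9.772e-05)² / (0.383 − 9.772e-05) = 2.49e-08.

K_a = 2.49e-08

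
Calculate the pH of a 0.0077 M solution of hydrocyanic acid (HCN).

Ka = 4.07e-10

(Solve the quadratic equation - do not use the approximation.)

x² + Ka×x - Ka×C = 0. Using quadratic formula: [H⁺] = 1.7701e-06

pH = 5.75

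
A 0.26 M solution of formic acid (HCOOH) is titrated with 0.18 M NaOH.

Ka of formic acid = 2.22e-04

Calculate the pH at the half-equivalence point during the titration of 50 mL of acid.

At half-equivalence [HA] = [A⁻], so Henderson-Hasselbalch gives pH = pKa = -log(2.22e-04) = 3.65.

pH = pKa = 3.65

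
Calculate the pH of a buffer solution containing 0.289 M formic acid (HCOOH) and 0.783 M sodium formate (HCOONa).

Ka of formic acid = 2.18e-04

pKa = -log(2.18e-04) = 3.66. pH = pKa + log([A⁻]/[HA]) = 3.66 + log(0.783/0.289)

pH = 4.09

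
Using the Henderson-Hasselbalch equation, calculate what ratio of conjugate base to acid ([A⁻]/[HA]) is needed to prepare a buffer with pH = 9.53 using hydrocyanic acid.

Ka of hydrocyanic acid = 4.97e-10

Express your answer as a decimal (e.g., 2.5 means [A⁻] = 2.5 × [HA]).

pKa = -log(4.97e-10) = 9.3036. pH = pKa + log([A⁻]/[HA]), so log([A⁻]/[HA]) = pH − pKa = 9.53 − 9.3036 = 0.2264. [A⁻]/[HA] = 10^(0.2264) = 1.68

[A⁻]/[HA] = 1.68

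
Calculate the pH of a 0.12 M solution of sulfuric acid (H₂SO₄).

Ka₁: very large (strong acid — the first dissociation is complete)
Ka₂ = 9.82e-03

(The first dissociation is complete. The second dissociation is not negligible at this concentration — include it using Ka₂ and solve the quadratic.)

First dissociation is complete: [H⁺]₀ = [HSO₄⁻]₀ = C = 0.12 M. Second dissociation HSO₄⁻ ⇌ H⁺ + SO₄²⁻: let x = [SO₄²⁻]. Ka₂ = (C + x)·x / (C − x) = 9.82e-03 → x² + (C + Ka₂)·x − Ka₂·C = 0 → x² + 0.12982·x − 1.178e-03 = 0. x = (−0.12982 + √(0.12982² + 4 × 1.178e-03)) / 2 = 8.5183e-03 M. [H⁺] = C + x = 0.12 + 8.5183e-03 = 1.2852e-01 M. pH = -log(1.2852e-01) = 0.89.

pH = 0.89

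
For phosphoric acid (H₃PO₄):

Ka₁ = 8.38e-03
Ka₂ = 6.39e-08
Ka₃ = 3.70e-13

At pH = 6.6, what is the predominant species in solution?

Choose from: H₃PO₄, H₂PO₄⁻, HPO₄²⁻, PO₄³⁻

pKa₁ = 2.08, pKa₂ = 7.19, pKa₃ = 12.43. For a polyprotic acid the predominant species crosses at each pKa: below pKa_n the protonated form dominates, above it the deprotonated form does. At pH = 6.6, the predominant species is H₂PO₄⁻.

H₂PO₄⁻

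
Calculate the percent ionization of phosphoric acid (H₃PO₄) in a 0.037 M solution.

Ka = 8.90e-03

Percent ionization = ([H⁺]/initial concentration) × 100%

Using Ka equilibrium: x² + Ka×x - Ka×C = 0. Solving: [H⁺] = 1.4234e-02. Percent = (1.4234e-02/0.037) × 100

Percent ionization = 38.5%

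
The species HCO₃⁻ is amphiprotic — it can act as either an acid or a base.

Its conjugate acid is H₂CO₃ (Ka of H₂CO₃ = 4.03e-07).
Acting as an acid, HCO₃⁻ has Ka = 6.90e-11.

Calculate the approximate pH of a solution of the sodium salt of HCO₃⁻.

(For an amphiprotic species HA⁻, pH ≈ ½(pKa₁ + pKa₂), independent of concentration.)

pKa₁ = -log(4.03e-07) = 6.39; pKa₂ = -log(6.90e-11) = 10.16. For an amphiprotic species, pH ≈ ½(pKa₁ + pKa₂) = ½(6.39 + 10.16) = 8.28.

pH = 8.28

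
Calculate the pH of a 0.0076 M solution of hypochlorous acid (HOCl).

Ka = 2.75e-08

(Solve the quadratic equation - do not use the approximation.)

x² + Ka×x - Ka×C = 0. Using quadratic formula: [H⁺] = 1.4443e-05

pH = 4.84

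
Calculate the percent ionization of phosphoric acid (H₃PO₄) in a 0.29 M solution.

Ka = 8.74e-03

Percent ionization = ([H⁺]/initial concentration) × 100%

Using Ka equilibrium: x² + Ka×x - Ka×C = 0. Solving: [H⁺] = 4.6164e-02. Percent = (4.6164e-02/0.29) × 100

Percent ionization = 15.9%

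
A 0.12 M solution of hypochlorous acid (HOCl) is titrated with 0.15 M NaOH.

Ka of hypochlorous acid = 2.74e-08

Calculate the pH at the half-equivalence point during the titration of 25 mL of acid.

At half-equivalence [HA] = [A⁻], so Henderson-Hasselbalch gives pH = pKa = -log(2.74e-08) = 7.56.

pH = pKa = 7.56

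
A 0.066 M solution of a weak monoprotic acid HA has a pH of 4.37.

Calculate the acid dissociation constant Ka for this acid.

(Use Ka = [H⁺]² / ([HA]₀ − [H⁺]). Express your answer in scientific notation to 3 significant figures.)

[H⁺] = 10^(−pH) = 10^(−4.37) = 4.266e-05 M. For HA ⇌ H⁺ + A⁻, Ka = [H⁺][A⁻]/[HA] = [H⁺]² / ([HA]₀ − [H⁺]) = (4.266e-05)² / (0.066 − 4.266e-05) = 2.76e-08.

K_a = 2.76e-08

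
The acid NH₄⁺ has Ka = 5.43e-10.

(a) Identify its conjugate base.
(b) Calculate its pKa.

(a) The conjugate base is formed by removing one H⁺ from NH₄⁺, giving NH₃. (b) pKa = -log(Ka) = -log(5.43e-10) = 9.27.

Conjugate base: NH₃; pK_a = 9.27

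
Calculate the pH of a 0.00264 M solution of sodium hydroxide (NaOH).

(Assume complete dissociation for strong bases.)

[OH⁻] = 0.00264 M for strong base. pOH = -log[OH⁻] = 2.58, pH = 14 - pOH

pH = 11.42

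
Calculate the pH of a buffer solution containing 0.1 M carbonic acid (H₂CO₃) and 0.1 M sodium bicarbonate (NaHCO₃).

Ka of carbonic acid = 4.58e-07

pKa = -log(4.58e-07) = 6.34. pH = pKa + log([A⁻]/[HA]) = 6.34 + log(0.1/0.1)

pH = 6.34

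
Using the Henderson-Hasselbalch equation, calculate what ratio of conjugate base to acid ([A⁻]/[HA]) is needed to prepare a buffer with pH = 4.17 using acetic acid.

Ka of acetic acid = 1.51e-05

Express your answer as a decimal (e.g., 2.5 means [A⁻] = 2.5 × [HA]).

pKa = -log(1.51e-05) = 4.8210. pH = pKa + log([A⁻]/[HA]), so log([A⁻]/[HA]) = pH − pKa = 4.17 − 4.8210 = -0.6510. [A⁻]/[HA] = 10^(-0.6510) = 0.223

[A⁻]/[HA] = 0.223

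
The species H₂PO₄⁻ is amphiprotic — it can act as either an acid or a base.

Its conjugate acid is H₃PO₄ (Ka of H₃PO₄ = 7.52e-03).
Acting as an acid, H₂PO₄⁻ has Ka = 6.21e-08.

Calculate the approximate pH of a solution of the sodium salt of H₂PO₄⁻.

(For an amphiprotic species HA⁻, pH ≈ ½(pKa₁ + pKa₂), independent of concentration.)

pKa₁ = -log(7.52e-03) = 2.12; pKa₂ = -log(6.21e-08) = 7.21. For an amphiprotic species, pH ≈ ½(pKa₁ + pKa₂) = ½(2.12 + 7.21) = 4.67.

pH = 4.67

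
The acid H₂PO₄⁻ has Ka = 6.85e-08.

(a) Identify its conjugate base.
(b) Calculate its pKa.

(a) The conjugate base is formed by removing one H⁺ from H₂PO₄⁻, giving HPO₄²⁻. (b) pKa = -log(Ka) = -log(6.85e-08) = 7.16.

Conjugate base: HPO₄²⁻; pK_a = 7.16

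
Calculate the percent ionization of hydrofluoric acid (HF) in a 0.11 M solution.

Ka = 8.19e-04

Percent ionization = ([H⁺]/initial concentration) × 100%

Using Ka equilibrium: x² + Ka×x - Ka×C = 0. Solving: [H⁺] = 9.0909e-03. Percent = (9.0909e-03/0.11) × 100

Percent ionization = 8.26%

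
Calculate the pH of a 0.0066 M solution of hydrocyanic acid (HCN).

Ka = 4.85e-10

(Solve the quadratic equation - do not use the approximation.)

x² + Ka×x - Ka×C = 0. Using quadratic formula: [H⁺] = 1.7889e-06

pH = 5.75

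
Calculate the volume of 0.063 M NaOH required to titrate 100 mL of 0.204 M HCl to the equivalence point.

At equivalence: moles acid = moles base. moles HCl = 0.204 × 100/1000 = 0.0204 mol. V_base = moles / 0.063 × 1000 = 323.8 mL.

V_{base} = 323.8 mL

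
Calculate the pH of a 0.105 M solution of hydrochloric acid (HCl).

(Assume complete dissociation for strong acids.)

[H⁺] = 0.105 M for strong acid. pH = -log[H⁺] = -log(0.105)

pH = 0.98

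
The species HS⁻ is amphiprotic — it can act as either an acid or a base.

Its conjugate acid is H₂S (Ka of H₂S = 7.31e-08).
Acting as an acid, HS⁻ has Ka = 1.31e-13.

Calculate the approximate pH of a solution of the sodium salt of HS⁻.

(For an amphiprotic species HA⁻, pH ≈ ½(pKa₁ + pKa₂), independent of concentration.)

pKa₁ = -log(7.31e-08) = 7.14; pKa₂ = -log(1.31e-13) = 12.88. For an amphiprotic species, pH ≈ ½(pKa₁ + pKa₂) = ½(7.14 + 12.88) = 10.01.

pH = 10.01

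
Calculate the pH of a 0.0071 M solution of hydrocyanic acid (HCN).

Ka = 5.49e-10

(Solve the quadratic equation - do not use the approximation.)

x² + Ka×x - Ka×C = 0. Using quadratic formula: [H⁺] = 1.9740e-06

pH = 5.70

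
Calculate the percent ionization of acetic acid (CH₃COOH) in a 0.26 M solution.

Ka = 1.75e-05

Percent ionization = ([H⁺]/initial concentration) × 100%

Using Ka equilibrium: x² + Ka×x - Ka×C = 0. Solving: [H⁺] = 2.1243e-03. Percent = (2.1243e-03/0.26) × 100

Percent ionization = 0.817%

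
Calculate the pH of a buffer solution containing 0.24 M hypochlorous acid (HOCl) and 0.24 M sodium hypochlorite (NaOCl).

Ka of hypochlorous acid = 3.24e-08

pKa = -log(3.24e-08) = 7.49. pH = pKa + log([A⁻]/[HA]) = 7.49 + log(0.24/0.24)

pH = 7.49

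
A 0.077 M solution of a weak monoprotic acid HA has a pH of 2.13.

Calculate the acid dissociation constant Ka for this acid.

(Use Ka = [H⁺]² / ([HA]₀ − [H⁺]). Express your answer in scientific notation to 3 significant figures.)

[H⁺] = 10^(−pH) = 10^(−2.13) = 7.413e-03 M. For HA ⇌ H⁺ + A⁻, Ka = [H⁺][A⁻]/[HA] = [H⁺]² / ([HA]₀ − [H⁺]) = (7.413e-03)² / (0.077 − 7.413e-03) = 7.90e-04.

K_a = 7.90e-04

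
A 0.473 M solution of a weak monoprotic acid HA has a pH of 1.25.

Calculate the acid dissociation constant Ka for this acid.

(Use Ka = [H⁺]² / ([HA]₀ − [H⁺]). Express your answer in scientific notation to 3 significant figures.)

[H⁺] = 10^(−pH) = 10^(−1.25) = 5.623e-02 M. For HA ⇌ H⁺ + A⁻, Ka = [H⁺][A⁻]/[HA] = [H⁺]² / ([HA]₀ − [H⁺]) = (5.623e-02)² / (0.473 − 5.623e-02) = 7.59e-03.

K_a = 7.59e-03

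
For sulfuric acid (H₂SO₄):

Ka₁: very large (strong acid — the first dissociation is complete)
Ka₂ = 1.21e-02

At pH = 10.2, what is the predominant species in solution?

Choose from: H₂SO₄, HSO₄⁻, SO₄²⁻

The first dissociation is complete, so H₂SO₄ itself is never the predominant species in water; pKa₂ = -log(1.21e-02) = 1.92. For a polyprotic acid the predominant species crosses at each pKa: below pKa_n the protonated form dominates, above it the deprotonated form does. At pH = 10.2, the predominant species is SO₄²⁻.

SO₄²⁻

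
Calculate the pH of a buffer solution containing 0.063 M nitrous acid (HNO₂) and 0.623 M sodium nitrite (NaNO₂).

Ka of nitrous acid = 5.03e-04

pKa = -log(5.03e-04) = 3.30. pH = pKa + log([A⁻]/[HA]) = 3.30 + log(0.623/0.063)

pH = 4.29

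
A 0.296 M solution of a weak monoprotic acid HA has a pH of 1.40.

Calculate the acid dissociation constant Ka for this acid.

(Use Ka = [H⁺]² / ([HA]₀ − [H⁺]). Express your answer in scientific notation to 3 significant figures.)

[H⁺] = 10^(−pH) = 10^(−1.40) = 3.981e-02 M. For HA ⇌ H⁺ + A⁻, Ka = [H⁺][A⁻]/[HA] = [H⁺]² / ([HA]₀ − [H⁺]) = (3.981e-02)² / (0.296 − 3.981e-02) = 6.19e-03.

K_a = 6.19e-03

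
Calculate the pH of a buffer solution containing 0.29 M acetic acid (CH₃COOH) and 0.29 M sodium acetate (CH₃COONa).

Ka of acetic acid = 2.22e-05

pKa = -log(2.22e-05) = 4.65. pH = pKa + log([A⁻]/[HA]) = 4.65 + log(0.29/0.29)

pH = 4.65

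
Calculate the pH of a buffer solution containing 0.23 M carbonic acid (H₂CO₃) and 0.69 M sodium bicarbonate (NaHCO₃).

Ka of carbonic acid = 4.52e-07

pKa = -log(4.52e-07) = 6.34. pH = pKa + log([A⁻]/[HA]) = 6.34 + log(0.69/0.23)

pH = 6.82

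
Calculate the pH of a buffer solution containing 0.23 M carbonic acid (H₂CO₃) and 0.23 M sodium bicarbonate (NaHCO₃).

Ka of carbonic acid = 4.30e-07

pKa = -log(4.30e-07) = 6.37. pH = pKa + log([A⁻]/[HA]) = 6.37 + log(0.23/0.23)

pH = 6.37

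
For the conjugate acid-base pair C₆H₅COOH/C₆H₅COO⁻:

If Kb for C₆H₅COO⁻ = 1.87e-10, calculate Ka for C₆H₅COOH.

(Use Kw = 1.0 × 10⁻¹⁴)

For a conjugate pair Ka × Kb = Kw, so Ka = Kw/Kb = 1.0 × 10⁻¹⁴ / 1.87e-10 = 5.35e-05.

K_a = 5.35e-05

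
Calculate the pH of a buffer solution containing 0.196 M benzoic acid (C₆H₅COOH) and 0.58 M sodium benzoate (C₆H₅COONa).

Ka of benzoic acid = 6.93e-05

pKa = -log(6.93e-05) = 4.16. pH = pKa + log([A⁻]/[HA]) = 4.16 + log(0.58/0.196)

pH = 4.63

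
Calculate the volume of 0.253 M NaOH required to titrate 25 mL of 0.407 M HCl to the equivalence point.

At equivalence: moles acid = moles base. moles HCl = 0.407 × 25/1000 = 0.01017 mol. V_base = moles / 0.253 × 1000 = 40.2 mL.

V_{base} = 40.2 mL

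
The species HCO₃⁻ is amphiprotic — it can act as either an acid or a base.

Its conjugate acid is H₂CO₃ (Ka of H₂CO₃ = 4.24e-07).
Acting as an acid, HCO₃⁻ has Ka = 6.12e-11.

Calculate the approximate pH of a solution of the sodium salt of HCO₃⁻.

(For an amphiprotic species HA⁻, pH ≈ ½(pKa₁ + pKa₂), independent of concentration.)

pKa₁ = -log(4.24e-07) = 6.37; pKa₂ = -log(6.12e-11) = 10.21. For an amphiprotic species, pH ≈ ½(pKa₁ + pKa₂) = ½(6.37 + 10.21) = 8.29.

pH = 8.29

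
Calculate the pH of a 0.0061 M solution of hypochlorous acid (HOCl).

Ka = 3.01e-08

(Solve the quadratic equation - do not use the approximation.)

x² + Ka×x - Ka×C = 0. Using quadratic formula: [H⁺] = 1.3535e-05

pH = 4.87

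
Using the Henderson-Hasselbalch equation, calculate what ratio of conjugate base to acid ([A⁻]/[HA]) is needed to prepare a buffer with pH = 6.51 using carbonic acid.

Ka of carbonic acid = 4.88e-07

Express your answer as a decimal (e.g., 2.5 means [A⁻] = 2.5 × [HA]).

pKa = -log(4.88e-07) = 6.3116. pH = pKa + log([A⁻]/[HA]), so log([A⁻]/[HA]) = pH − pKa = 6.51 − 6.3116 = 0.1984. [A⁻]/[HA] = 10^(0.1984) = 1.58

[A⁻]/[HA] = 1.58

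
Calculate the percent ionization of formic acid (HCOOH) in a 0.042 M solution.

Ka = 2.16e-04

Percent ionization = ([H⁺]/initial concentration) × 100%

Using Ka equilibrium: x² + Ka×x - Ka×C = 0. Solving: [H⁺] = 2.9059e-03. Percent = (2.9059e-03/0.042) × 100

Percent ionization = 6.92%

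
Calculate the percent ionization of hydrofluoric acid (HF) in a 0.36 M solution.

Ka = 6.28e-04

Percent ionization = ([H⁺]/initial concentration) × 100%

Using Ka equilibrium: x² + Ka×x - Ka×C = 0. Solving: [H⁺] = 1.4725e-02. Percent = (1.4725e-02/0.36) × 100

Percent ionization = 4.09%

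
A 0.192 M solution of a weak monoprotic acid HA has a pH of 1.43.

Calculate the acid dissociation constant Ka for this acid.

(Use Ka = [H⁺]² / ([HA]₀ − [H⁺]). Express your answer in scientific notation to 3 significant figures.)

[H⁺] = 10^(−pH) = 10^(−1.43) = 3.715e-02 M. For HA ⇌ H⁺ + A⁻, Ka = [H⁺][A⁻]/[HA] = [H⁺]² / ([HA]₀ − [H⁺]) = (3.715e-02)² / (0.192 − 3.715e-02) = 8.91e-03.

K_a = 8.91e-03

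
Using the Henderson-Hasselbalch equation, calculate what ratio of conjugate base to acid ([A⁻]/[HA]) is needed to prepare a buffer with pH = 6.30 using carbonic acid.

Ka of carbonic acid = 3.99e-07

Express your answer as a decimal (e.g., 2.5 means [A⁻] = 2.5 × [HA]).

pKa = -log(3.99e-07) = 6.3990. pH = pKa + log([A⁻]/[HA]), so log([A⁻]/[HA]) = pH − pKa = 6.30 − 6.3990 = -0.0990. [A⁻]/[HA] = 10^(-0.0990) = 0.796

[A⁻]/[HA] = 0.796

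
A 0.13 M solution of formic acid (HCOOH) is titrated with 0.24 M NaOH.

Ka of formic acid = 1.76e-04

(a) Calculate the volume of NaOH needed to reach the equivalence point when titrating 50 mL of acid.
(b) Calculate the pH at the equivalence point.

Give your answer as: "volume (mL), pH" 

moles acid = 0.13 × 50/1000 = 0.0065 mol; V_base = moles/0.24 × 1000 = 27.1 mL. At equivalence only the conjugate base is present: [A⁻] = 0.0065/0.077 = 8.4324e-02 M. Kb = Kw/Ka = 5.68e-11; [OH⁻] = √(Kb × [A⁻]) = 2.1889e-06; pOH = 5.66; pH = 14 - pOH = 8.34.

V = 27.1 mL, pH = 8.34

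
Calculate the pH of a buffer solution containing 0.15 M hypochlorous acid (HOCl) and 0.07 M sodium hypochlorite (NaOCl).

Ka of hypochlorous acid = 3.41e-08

pKa = -log(3.41e-08) = 7.47. pH = pKa + log([A⁻]/[HA]) = 7.47 + log(0.07/0.15)

pH = 7.14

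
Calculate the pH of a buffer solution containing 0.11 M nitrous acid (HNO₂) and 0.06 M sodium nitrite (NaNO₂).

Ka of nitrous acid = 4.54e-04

pKa = -log(4.54e-04) = 3.34. pH = pKa + log([A⁻]/[HA]) = 3.34 + log(0.06/0.11)

pH = 3.08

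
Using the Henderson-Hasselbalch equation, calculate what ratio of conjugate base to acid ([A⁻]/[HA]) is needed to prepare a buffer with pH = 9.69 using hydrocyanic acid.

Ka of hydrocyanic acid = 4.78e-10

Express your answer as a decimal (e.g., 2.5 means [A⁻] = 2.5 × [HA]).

pKa = -log(4.78e-10) = 9.3206. pH = pKa + log([A⁻]/[HA]), so log([A⁻]/[HA]) = pH − pKa = 9.69 − 9.3206 = 0.3694. [A⁻]/[HA] = 10^(0.3694) = 2.34

[A⁻]/[HA] = 2.34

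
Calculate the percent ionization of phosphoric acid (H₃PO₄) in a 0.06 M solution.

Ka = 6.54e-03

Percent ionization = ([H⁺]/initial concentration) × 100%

Using Ka equilibrium: x² + Ka×x - Ka×C = 0. Solving: [H⁺] = 1.6807e-02. Percent = (1.6807e-02/0.06) × 100

Percent ionization = 28%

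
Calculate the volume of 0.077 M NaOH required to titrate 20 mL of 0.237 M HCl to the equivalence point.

At equivalence: moles acid = moles base. moles HCl = 0.237 × 20/1000 = 0.00474 mol. V_base = moles / 0.077 × 1000 = 61.6 mL.

V_{base} = 61.6 mL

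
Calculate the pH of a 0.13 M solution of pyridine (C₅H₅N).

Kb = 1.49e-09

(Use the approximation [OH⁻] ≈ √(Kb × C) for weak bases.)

[OH⁻] = √(Kb × C) = √(1.49e-09 × 0.13) = 1.3918e-05. pOH = 4.86, pH = 14 - pOH

pH = 9.14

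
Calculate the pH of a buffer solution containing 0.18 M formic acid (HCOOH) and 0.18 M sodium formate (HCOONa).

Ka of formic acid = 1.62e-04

pKa = -log(1.62e-04) = 3.79. pH = pKa + log([A⁻]/[HA]) = 3.79 + log(0.18/0.18)

pH = 3.79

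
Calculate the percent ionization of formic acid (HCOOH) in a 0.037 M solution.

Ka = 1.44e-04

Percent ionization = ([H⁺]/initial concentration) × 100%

Using Ka equilibrium: x² + Ka×x - Ka×C = 0. Solving: [H⁺] = 2.2374e-03. Percent = (2.2374e-03/0.037) × 100

Percent ionization = 6.05%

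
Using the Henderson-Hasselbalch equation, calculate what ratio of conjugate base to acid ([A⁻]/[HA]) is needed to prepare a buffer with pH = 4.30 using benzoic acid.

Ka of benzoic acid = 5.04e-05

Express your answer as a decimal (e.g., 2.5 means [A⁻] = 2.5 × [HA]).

pKa = -log(5.04e-05) = 4.2976. pH = pKa + log([A⁻]/[HA]), so log([A⁻]/[HA]) = pH − pKa = 4.30 − 4.2976 = 0.0024. [A⁻]/[HA] = 10^(0.0024) = 1.01

[A⁻]/[HA] = 1.01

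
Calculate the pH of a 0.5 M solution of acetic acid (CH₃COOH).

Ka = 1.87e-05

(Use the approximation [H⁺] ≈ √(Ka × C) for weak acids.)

[H⁺] = √(Ka × C) = √(1.87e-05 × 0.5) = 3.0578e-03. pH = -log(3.0578e-03)

pH = 2.51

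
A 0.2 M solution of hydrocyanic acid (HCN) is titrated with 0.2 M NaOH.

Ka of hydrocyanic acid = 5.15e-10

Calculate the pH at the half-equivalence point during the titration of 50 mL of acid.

At half-equivalence [HA] = [A⁻], so Henderson-Hasselbalch gives pH = pKa = -log(5.15e-10) = 9.29.

pH = pKa = 9.29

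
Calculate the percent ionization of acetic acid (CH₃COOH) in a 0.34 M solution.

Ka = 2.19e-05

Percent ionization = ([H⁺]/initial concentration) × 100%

Using Ka equilibrium: x² + Ka×x - Ka×C = 0. Solving: [H⁺] = 2.7178e-03. Percent = (2.7178e-03/0.34) × 100

Percent ionization = 0.799%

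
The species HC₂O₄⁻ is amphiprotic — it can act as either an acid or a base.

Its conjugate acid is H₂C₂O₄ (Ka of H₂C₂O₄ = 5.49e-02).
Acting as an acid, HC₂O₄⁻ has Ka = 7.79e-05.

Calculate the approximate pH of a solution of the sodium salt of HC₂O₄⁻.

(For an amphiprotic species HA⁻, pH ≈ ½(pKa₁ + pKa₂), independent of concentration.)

pKa₁ = -log(5.49e-02) = 1.26; pKa₂ = -log(7.79e-05) = 4.11. For an amphiprotic species, pH ≈ ½(pKa₁ + pKa₂) = ½(1.26 + 4.11) = 2.68.

pH = 2.68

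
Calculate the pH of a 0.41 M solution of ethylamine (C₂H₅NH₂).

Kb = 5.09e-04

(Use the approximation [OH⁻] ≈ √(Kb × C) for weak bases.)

[OH⁻] = √(Kb × C) = √(5.09e-04 × 0.41) = 1.4446e-02. pOH = 1.84, pH = 14 - pOH

pH = 12.16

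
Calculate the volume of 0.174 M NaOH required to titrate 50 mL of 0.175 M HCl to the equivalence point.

At equivalence: moles acid = moles base. moles HCl = 0.175 × 50/1000 = 0.00875 mol. V_base = moles / 0.174 × 1000 = 50.3 mL.

V_{base} = 50.3 mL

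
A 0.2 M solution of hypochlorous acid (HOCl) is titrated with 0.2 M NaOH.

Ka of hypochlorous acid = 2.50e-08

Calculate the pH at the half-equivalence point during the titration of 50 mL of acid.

At half-equivalence [HA] = [A⁻], so Henderson-Hasselbalch gives pH = pKa = -log(2.50e-08) = 7.60.

pH = pKa = 7.60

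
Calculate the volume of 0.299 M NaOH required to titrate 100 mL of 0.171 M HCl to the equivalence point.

At equivalence: moles acid = moles base. moles HCl = 0.171 × 100/1000 = 0.0171 mol. V_base = moles / 0.299 × 1000 = 57.2 mL.

V_{base} = 57.2 mL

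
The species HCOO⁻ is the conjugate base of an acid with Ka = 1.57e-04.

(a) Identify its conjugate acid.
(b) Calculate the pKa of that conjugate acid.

(a) The conjugate acid is formed by adding one H⁺ to HCOO⁻, giving HCOOH. (b) pKa = -log(Ka) = -log(1.57e-04) = 3.80.

Conjugate acid: HCOOH; pK_a = 3.80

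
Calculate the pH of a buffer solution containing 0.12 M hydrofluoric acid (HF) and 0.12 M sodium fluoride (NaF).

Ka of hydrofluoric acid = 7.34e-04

pKa = -log(7.34e-04) = 3.13. pH = pKa + log([A⁻]/[HA]) = 3.13 + log(0.12/0.12)

pH = 3.13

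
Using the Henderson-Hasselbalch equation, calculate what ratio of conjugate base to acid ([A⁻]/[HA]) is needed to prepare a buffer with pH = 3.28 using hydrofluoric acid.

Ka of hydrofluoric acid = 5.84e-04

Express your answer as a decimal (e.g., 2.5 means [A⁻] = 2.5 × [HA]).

pKa = -log(5.84e-04) = 3.2336. pH = pKa + log([A⁻]/[HA]), so log([A⁻]/[HA]) = pH − pKa = 3.28 − 3.2336 = 0.0464. [A⁻]/[HA] = 10^(0.0464) = 1.11

[A⁻]/[HA] = 1.11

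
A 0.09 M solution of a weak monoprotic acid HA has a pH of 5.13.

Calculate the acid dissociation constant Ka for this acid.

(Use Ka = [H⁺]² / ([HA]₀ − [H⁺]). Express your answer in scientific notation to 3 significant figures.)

[H⁺] = 10^(−pH) = 10^(−5.13) = 7.413e-06 M. For HA ⇌ H⁺ + A⁻, Ka = [H⁺][A⁻]/[HA] = [H⁺]² / ([HA]₀ − [H⁺]) = (7.413e-06)² / (0.09 − 7.413e-06) = 6.11e-10.

K_a = 6.11e-10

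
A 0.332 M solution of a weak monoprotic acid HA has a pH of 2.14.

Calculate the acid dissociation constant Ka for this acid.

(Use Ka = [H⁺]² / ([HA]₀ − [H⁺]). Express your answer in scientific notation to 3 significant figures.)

[H⁺] = 10^(−pH) = 10^(−2.14) = 7.244e-03 M. For HA ⇌ H⁺ + A⁻, Ka = [H⁺][A⁻]/[HA] = [H⁺]² / ([HA]₀ − [H⁺]) = (7.244e-03)² / (0.332 − 7.244e-03) = 1.62e-04.

K_a = 1.62e-04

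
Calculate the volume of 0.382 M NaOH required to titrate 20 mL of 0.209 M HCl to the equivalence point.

At equivalence: moles acid = moles base. moles HCl = 0.209 × 20/1000 = 0.00418 mol. V_base = moles / 0.382 × 1000 = 10.9 mL.

V_{base} = 10.9 mL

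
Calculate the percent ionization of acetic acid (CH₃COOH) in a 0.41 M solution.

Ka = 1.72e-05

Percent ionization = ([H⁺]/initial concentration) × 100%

Using Ka equilibrium: x² + Ka×x - Ka×C = 0. Solving: [H⁺] = 2.6470e-03. Percent = (2.6470e-03/0.41) × 100

Percent ionization = 0.646%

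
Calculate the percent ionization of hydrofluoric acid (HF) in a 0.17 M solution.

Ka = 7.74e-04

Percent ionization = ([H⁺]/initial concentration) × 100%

Using Ka equilibrium: x² + Ka×x - Ka×C = 0. Solving: [H⁺] = 1.1090e-02. Percent = (1.1090e-02/0.17) × 100

Percent ionization = 6.52%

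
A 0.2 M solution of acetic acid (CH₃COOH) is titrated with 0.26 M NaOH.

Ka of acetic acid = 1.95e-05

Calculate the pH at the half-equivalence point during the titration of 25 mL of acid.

At half-equivalence [HA] = [A⁻], so Henderson-Hasselbalch gives pH = pKa = -log(1.95e-05) = 4.71.

pH = pKa = 4.71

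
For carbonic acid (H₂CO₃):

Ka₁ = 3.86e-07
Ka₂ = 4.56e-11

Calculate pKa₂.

pKa₂ = -log(Ka₂) = -log(4.56e-11) = 10.34.

pK_{a2} = 10.34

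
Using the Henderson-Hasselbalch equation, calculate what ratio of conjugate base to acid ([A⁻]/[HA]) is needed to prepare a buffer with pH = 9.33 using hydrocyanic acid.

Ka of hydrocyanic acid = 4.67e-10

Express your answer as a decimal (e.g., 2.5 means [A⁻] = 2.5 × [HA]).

pKa = -log(4.67e-10) = 9.3307. pH = pKa + log([A⁻]/[HA]), so log([A⁻]/[HA]) = pH − pKa = 9.33 − 9.3307 = -0.0007. [A⁻]/[HA] = 10^(-0.0007) = 0.998

[A⁻]/[HA] = 0.998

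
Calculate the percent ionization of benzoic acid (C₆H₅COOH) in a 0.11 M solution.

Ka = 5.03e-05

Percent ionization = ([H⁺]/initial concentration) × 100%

Using Ka equilibrium: x² + Ka×x - Ka×C = 0. Solving: [H⁺] = 2.3272e-03. Percent = (2.3272e-03/0.11) × 100

Percent ionization = 2.12%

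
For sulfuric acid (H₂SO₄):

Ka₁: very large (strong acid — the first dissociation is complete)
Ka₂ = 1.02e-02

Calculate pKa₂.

pKa₂ = -log(Ka₂) = -log(1.02e-02) = 1.99.

pK_{a2} = 1.99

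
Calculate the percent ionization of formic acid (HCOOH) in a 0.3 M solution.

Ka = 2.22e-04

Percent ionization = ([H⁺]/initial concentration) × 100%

Using Ka equilibrium: x² + Ka×x - Ka×C = 0. Solving: [H⁺] = 8.0506e-03. Percent = (8.0506e-03/0.3) × 100

Percent ionization = 2.68%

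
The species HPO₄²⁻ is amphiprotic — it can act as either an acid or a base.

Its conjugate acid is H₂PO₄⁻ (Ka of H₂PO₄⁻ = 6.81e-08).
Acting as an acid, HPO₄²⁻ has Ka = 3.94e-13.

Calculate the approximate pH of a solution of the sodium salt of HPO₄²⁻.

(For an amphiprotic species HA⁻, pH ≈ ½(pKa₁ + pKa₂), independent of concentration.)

pKa₁ = -log(6.81e-08) = 7.17; pKa₂ = -log(3.94e-13) = 12.40. For an amphiprotic species, pH ≈ ½(pKa₁ + pKa₂) = ½(7.17 + 12.40) = 9.79.

pH = 9.79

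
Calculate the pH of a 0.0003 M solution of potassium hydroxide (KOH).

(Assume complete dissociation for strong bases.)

[OH⁻] = 0.0003 M for strong base. pOH = -log[OH⁻] = 3.52, pH = 14 - pOH

pH = 10.48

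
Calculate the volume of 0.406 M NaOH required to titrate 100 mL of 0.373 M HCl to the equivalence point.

At equivalence: moles acid = moles base. moles HCl = 0.373 × 100/1000 = 0.0373 mol. V_base = moles / 0.406 × 1000 = 91.9 mL.

V_{base} = 91.9 mL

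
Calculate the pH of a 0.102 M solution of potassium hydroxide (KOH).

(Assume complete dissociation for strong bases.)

[OH⁻] = 0.102 M for strong base. pOH = -log[OH⁻] = 0.99, pH = 14 - pOH

pH = 13.01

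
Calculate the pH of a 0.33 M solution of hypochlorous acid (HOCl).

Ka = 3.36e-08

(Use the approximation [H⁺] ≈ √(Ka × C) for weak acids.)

[H⁺] = √(Ka × C) = √(3.36e-08 × 0.33) = 1.0530e-04. pH = -log(1.0530e-04)

pH = 3.98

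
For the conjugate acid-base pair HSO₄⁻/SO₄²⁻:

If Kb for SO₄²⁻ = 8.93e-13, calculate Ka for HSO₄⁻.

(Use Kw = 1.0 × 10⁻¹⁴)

For a conjugate pair Ka × Kb = Kw, so Ka = Kw/Kb = 1.0 × 10⁻¹⁴ / 8.93e-13 = 1.12e-02.

K_a = 1.12e-02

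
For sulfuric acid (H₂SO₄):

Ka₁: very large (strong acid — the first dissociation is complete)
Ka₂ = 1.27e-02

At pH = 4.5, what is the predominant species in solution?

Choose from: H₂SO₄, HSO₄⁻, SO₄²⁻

The first dissociation is complete, so H₂SO₄ itself is never the predominant species in water; pKa₂ = -log(1.27e-02) = 1.90. For a polyprotic acid the predominant species crosses at each pKa: below pKa_n the protonated form dominates, above it the deprotonated form does. At pH = 4.5, the predominant species is SO₄²⁻.

SO₄²⁻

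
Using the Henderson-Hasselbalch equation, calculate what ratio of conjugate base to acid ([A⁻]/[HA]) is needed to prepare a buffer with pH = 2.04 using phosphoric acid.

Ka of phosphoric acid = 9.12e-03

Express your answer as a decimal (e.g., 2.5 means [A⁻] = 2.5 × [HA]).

pKa = -log(9.12e-03) = 2.0400. pH = pKa + log([A⁻]/[HA]), so log([A⁻]/[HA]) = pH − pKa = 2.04 − 2.0400 = -0.0000. [A⁻]/[HA] = 10^(-0.0000) = 1.00

[A⁻]/[HA] = 1.00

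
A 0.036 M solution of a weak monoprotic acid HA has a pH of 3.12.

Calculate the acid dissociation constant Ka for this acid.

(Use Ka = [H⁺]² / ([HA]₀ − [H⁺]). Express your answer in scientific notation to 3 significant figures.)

[H⁺] = 10^(−pH) = 10^(−3.12) = 7.586e-04 M. For HA ⇌ H⁺ + A⁻, Ka = [H⁺][A⁻]/[HA] = [H⁺]² / ([HA]₀ − [H⁺]) = (7.586e-04)² / (0.036 − 7.586e-04) = 1.63e-05.

K_a = 1.63e-05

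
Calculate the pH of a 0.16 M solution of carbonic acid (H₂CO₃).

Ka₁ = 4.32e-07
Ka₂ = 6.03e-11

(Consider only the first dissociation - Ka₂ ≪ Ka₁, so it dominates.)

First dissociation dominates. From Ka₁ = [H⁺][HA⁻]/[H₂A], x² + Ka₁·x − Ka₁·C = 0 with C = 0.16 M and Ka₁ = 4.32e-07. Solving: [H⁺] = (−Ka₁ + √(Ka₁² + 4·Ka₁·C)) / 2 = 2.6269e-04 M. pH = -log(2.6269e-04) = 3.58.

pH = 3.58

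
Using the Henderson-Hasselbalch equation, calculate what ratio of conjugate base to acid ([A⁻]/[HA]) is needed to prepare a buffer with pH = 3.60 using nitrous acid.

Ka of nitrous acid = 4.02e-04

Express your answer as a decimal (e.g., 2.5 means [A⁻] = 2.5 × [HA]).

pKa = -log(4.02e-04) = 3.3958. pH = pKa + log([A⁻]/[HA]), so log([A⁻]/[HA]) = pH − pKa = 3.60 − 3.3958 = 0.2042. [A⁻]/[HA] = 10^(0.2042) = 1.60

[A⁻]/[HA] = 1.60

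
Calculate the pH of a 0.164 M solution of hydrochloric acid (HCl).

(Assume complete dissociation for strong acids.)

[H⁺] = 0.164 M for strong acid. pH = -log[H⁺] = -log(0.164)

pH = 0.79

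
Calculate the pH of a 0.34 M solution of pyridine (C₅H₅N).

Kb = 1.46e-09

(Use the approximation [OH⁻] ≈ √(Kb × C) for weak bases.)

[OH⁻] = √(Kb × C) = √(1.46e-09 × 0.34) = 2.2280e-05. pOH = 4.65, pH = 14 - pOH

pH = 9.35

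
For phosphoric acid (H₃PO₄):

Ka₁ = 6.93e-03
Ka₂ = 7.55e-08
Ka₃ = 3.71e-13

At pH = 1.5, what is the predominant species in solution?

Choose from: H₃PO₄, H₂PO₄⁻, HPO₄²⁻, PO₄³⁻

pKa₁ = 2.16, pKa₂ = 7.12, pKa₃ = 12.43. For a polyprotic acid the predominant species crosses at each pKa: below pKa_n the protonated form dominates, above it the deprotonated form does. At pH = 1.5, the predominant species is H₃PO₄.

H₃PO₄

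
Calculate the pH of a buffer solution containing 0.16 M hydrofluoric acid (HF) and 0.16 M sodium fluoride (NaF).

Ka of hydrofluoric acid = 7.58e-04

pKa = -log(7.58e-04) = 3.12. pH = pKa + log([A⁻]/[HA]) = 3.12 + log(0.16/0.16)

pH = 3.12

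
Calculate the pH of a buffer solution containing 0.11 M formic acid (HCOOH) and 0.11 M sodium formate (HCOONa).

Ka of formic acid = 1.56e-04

pKa = -log(1.56e-04) = 3.81. pH = pKa + log([A⁻]/[HA]) = 3.81 + log(0.11/0.11)

pH = 3.81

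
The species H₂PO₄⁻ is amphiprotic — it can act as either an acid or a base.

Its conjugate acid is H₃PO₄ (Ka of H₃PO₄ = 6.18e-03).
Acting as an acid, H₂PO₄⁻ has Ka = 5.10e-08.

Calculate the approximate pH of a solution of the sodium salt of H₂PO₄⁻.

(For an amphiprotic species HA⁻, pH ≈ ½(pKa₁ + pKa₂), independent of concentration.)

pKa₁ = -log(6.18e-03) = 2.21; pKa₂ = -log(5.10e-08) = 7.29. For an amphiprotic species, pH ≈ ½(pKa₁ + pKa₂) = ½(2.21 + 7.29) = 4.75.

pH = 4.75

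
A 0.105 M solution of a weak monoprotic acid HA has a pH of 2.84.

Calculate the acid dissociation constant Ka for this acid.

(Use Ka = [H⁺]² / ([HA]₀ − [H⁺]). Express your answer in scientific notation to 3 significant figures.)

[H⁺] = 10^(−pH) = 10^(−2.84) = 1.445e-03 M. For HA ⇌ H⁺ + A⁻, Ka = [H⁺][A⁻]/[HA] = [H⁺]² / ([HA]₀ − [H⁺]) = (1.445e-03)² / (0.105 − 1.445e-03) = 2.02e-05.

K_a = 2.02e-05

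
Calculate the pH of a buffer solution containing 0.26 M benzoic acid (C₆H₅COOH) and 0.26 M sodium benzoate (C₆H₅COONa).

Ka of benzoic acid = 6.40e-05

pKa = -log(6.40e-05) = 4.19. pH = pKa + log([A⁻]/[HA]) = 4.19 + log(0.26/0.26)

pH = 4.19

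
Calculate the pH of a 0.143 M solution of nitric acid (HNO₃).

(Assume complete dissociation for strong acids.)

[H⁺] = 0.143 M for strong acid. pH = -log[H⁺] = -log(0.143)

pH = 0.84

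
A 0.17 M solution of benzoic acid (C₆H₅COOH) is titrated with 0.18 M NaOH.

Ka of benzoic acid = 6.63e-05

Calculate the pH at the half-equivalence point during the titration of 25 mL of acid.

At half-equivalence [HA] = [A⁻], so Henderson-Hasselbalch gives pH = pKa = -log(6.63e-05) = 4.18.

pH = pKa = 4.18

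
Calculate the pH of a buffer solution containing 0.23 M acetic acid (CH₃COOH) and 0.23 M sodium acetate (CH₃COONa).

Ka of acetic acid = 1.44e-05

pKa = -log(1.44e-05) = 4.84. pH = pKa + log([A⁻]/[HA]) = 4.84 + log(0.23/0.23)

pH = 4.84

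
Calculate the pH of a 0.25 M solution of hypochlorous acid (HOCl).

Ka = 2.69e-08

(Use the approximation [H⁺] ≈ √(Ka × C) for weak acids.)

[H⁺] = √(Ka × C) = √(2.69e-08 × 0.25) = 8.2006e-05. pH = -log(8.2006e-05)

pH = 4.09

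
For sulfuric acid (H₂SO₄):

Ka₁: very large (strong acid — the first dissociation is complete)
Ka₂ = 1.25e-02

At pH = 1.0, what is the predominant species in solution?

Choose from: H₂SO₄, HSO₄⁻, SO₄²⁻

The first dissociation is complete, so H₂SO₄ itself is never the predominant species in water; pKa₂ = -log(1.25e-02) = 1.90. For a polyprotic acid the predominant species crosses at each pKa: below pKa_n the protonated form dominates, above it the deprotonated form does. At pH = 1.0, the predominant species is HSO₄⁻.

HSO₄⁻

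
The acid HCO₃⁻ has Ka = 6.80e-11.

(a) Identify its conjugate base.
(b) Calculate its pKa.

(a) The conjugate base is formed by removing one H⁺ from HCO₃⁻, giving CO₃²⁻. (b) pKa = -log(Ka) = -log(6.80e-11) = 10.17.

Conjugate base: CO₃²⁻; pK_a = 10.17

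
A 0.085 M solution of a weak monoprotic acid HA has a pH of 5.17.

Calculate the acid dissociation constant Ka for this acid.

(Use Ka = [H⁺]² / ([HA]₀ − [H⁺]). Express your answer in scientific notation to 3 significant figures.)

[H⁺] = 10^(−pH) = 10^(−5.17) = 6.761e-06 M. For HA ⇌ H⁺ + A⁻, Ka = [H⁺][A⁻]/[HA] = [H⁺]² / ([HA]₀ − [H⁺]) = (6.761e-06)² / (0.085 − 6.761e-06) = 5.38e-10.

K_a = 5.38e-10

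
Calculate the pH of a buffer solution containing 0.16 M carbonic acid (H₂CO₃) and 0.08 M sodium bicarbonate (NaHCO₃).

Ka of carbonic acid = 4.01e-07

pKa = -log(4.01e-07) = 6.40. pH = pKa + log([A⁻]/[HA]) = 6.40 + log(0.08/0.16)

pH = 6.10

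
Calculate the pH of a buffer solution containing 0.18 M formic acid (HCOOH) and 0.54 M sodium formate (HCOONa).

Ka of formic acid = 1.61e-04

pKa = -log(1.61e-04) = 3.79. pH = pKa + log([A⁻]/[HA]) = 3.79 + log(0.54/0.18)

pH = 4.27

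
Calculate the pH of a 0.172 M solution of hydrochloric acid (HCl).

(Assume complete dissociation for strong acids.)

[H⁺] = 0.172 M for strong acid. pH = -log[H⁺] = -log(0.172)

pH = 0.76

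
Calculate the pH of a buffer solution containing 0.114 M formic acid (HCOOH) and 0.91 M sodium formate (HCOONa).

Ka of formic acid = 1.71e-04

pKa = -log(1.71e-04) = 3.77. pH = pKa + log([A⁻]/[HA]) = 3.77 + log(0.91/0.114)

pH = 4.67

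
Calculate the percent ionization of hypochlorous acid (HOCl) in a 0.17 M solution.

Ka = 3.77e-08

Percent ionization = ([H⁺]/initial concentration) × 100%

Using Ka equilibrium: x² + Ka×x - Ka×C = 0. Solving: [H⁺] = 8.0037e-05. Percent = (8.0037e-05/0.17) × 100

Percent ionization = 0.0471%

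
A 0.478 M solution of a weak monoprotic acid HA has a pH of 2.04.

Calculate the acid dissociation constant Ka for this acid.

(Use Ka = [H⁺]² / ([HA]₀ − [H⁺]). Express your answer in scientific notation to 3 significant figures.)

[H⁺] = 10^(−pH) = 10^(−2.04) = 9.120e-03 M. For HA ⇌ H⁺ + A⁻, Ka = [H⁺][A⁻]/[HA] = [H⁺]² / ([HA]₀ − [H⁺]) = (9.120e-03)² / (0.478 − 9.120e-03) = 1.77e-04.

K_a = 1.77e-04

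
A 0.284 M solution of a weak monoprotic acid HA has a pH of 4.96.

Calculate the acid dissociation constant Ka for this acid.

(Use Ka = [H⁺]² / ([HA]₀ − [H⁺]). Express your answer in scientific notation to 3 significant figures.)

[H⁺] = 10^(−pH) = 10^(−4.96) = 1.096e-05 M. For HA ⇌ H⁺ + A⁻, Ka = [H⁺][A⁻]/[HA] = [H⁺]² / ([HA]₀ − [H⁺]) = (1.096e-05)² / (0.284 − 1.096e-05) = 4.23e-10.

K_a = 4.23e-10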